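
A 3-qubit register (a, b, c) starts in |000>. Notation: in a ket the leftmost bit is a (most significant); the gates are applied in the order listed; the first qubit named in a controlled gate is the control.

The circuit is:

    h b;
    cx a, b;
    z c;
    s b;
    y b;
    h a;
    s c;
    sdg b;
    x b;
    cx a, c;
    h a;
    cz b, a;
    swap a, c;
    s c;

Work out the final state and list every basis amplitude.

After the circuit, the state carries amplitude sqrt(2)/4 on |000>, sqrt(2)*I/4 on |001>, sqrt(2)/4 on |010>, -sqrt(2)*I/4 on |011>, sqrt(2)/4 on |100>, -sqrt(2)*I/4 on |101>, sqrt(2)/4 on |110>, sqrt(2)*I/4 on |111>.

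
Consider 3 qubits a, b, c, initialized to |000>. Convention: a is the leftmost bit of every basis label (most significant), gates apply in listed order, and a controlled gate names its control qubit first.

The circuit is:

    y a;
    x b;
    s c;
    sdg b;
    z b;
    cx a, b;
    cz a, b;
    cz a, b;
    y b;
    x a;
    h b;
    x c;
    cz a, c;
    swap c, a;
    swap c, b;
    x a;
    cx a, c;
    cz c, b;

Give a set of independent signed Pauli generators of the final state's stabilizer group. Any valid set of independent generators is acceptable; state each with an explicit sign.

One valid set of independent stabilizer generators is -IIX, +ZII, +IZI (any independent generating set of the same group is equally correct). Key observation: gates 7-8 undo each other exactly, leaving only the rest of the circuit to track.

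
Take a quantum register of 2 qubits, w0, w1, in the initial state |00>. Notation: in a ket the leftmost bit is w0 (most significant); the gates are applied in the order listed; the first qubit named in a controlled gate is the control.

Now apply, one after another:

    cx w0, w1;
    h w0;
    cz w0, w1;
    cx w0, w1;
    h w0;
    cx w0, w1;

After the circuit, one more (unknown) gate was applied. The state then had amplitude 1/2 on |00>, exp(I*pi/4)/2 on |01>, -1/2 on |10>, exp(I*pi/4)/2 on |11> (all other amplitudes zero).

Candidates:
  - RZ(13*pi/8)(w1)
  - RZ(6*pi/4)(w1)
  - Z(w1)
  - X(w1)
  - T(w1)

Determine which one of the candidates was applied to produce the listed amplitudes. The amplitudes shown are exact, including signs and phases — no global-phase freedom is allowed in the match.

The applied gate was T(w1).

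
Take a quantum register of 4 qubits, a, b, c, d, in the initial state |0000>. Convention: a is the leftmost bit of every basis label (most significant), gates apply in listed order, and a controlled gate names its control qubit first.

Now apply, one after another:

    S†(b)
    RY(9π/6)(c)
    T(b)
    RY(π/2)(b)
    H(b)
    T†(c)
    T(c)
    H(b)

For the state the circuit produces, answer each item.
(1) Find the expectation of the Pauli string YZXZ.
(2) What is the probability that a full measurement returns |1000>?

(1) The expectation value of YZXZ is 0. Key observation: gates 5-8 undo each other exactly, leaving only the rest of the circuit to track.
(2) The probability of measuring |1000> is 0.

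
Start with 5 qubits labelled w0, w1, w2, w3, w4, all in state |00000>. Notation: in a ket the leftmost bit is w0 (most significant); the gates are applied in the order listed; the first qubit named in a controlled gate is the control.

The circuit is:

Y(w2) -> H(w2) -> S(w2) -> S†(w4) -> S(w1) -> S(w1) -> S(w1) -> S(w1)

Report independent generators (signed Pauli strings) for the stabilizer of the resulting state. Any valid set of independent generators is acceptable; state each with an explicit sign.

The final state is stabilized by the group generated by -IIYII, +ZIIII, +IZIII, +IIIZI, +IIIIZ; other independent generating sets are equally valid. Key observation: the block from step 5 through step 8 cancels to the identity and can be dropped.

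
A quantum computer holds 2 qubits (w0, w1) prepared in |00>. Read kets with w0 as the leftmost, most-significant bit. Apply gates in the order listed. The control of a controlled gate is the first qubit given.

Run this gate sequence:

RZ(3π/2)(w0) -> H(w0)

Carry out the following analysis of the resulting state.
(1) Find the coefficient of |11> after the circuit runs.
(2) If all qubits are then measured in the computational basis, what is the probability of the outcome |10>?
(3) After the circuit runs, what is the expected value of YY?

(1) |11> carries amplitude 0 in the final state.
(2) Outcome |10> occurs with probability 1/2.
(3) The observable YY averages to 0.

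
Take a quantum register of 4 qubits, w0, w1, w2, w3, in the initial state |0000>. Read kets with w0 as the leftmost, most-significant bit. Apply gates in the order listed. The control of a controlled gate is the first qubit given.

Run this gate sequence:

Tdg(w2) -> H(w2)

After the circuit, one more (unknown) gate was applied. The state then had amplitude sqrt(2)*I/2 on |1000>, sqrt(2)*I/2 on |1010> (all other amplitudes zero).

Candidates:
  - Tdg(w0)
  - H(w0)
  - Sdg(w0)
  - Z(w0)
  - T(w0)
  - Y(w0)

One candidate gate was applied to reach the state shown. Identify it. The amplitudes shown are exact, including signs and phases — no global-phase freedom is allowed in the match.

The applied gate was Y(w0).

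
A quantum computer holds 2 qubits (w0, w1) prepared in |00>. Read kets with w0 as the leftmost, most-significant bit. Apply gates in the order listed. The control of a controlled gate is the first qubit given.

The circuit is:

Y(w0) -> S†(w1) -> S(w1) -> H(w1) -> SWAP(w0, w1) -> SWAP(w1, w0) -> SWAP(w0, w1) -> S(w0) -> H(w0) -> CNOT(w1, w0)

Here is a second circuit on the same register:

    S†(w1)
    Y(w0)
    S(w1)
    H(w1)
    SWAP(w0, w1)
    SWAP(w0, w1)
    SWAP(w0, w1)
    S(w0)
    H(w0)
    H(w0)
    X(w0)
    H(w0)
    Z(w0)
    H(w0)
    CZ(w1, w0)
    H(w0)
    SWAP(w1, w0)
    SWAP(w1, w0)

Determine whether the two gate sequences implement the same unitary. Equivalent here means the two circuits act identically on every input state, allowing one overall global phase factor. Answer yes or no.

Yes: on every input state the two circuits agree up to one overall phase factor.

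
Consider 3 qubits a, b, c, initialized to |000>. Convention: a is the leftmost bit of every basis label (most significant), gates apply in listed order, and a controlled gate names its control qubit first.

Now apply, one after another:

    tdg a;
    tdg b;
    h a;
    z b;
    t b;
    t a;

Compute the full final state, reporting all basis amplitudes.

After the circuit, the state carries amplitude sqrt(2)/2 on |000>, sqrt(2)*exp(I*pi/4)/2 on |100>, and 0 on every other basis state.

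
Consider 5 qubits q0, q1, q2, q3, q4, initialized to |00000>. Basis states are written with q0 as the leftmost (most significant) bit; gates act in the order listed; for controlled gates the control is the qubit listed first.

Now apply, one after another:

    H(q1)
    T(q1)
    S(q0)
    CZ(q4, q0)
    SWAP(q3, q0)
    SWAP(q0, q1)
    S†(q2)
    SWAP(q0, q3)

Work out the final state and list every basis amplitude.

The resulting statevector has amplitude sqrt(2)/2 on |00000>, sqrt(2)*exp(I*pi/4)/2 on |00010>, and 0 on every other basis state.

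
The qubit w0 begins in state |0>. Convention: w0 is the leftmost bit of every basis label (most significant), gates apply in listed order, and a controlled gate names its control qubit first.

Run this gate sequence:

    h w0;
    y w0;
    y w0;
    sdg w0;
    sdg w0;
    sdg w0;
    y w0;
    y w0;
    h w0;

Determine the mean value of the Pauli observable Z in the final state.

The observable Z averages to 0.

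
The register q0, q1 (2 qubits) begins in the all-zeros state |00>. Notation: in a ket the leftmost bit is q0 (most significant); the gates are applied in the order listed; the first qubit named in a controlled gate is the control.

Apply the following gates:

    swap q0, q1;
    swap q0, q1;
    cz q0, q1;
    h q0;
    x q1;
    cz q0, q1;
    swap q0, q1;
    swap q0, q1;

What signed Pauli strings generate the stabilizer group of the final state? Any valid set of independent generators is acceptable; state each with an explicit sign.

One valid set of independent stabilizer generators is -XI, -IZ (any independent generating set of the same group is equally correct).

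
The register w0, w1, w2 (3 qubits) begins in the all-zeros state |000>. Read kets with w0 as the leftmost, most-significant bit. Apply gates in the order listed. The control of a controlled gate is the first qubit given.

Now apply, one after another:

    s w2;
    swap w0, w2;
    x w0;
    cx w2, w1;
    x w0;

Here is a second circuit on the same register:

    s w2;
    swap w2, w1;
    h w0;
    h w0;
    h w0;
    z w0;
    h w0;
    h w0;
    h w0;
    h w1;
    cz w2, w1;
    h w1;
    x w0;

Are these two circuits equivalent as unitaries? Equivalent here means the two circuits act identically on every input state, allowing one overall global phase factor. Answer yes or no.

No, they are not equivalent — no single phase factor reconciles the two unitaries.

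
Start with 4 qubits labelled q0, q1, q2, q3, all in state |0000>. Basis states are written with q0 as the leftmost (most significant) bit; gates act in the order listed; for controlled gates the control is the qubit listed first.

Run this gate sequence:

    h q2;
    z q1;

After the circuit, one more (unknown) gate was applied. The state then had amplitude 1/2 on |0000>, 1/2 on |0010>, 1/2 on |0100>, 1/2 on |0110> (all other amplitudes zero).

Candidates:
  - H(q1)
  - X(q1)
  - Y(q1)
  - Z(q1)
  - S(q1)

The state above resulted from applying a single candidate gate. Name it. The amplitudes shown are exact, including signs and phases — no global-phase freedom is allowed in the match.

The unique candidate consistent with the amplitudes is H(q1).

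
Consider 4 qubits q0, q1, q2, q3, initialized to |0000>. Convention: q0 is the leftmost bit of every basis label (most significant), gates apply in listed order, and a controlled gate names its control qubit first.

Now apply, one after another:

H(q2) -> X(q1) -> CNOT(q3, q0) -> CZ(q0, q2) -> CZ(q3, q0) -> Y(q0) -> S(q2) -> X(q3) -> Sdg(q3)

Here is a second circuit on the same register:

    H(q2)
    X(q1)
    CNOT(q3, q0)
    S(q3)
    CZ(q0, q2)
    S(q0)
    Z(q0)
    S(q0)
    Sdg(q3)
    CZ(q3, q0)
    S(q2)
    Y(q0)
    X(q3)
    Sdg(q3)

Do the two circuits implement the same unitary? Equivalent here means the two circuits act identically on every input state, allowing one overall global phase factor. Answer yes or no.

Yes — the two circuits implement the same unitary up to a global phase.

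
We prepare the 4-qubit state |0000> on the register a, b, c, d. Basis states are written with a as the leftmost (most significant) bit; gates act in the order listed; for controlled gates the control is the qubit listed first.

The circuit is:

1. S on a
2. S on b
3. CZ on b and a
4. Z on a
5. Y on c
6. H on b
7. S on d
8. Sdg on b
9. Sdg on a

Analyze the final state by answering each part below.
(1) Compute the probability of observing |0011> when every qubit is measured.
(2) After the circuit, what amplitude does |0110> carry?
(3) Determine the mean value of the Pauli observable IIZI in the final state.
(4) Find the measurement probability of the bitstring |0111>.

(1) A full measurement returns |0011> with probability 0.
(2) The amplitude on |0110> is sqrt(2)/2.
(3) In the final state, IIZI has expectation -1.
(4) Outcome |0111> occurs with probability 0.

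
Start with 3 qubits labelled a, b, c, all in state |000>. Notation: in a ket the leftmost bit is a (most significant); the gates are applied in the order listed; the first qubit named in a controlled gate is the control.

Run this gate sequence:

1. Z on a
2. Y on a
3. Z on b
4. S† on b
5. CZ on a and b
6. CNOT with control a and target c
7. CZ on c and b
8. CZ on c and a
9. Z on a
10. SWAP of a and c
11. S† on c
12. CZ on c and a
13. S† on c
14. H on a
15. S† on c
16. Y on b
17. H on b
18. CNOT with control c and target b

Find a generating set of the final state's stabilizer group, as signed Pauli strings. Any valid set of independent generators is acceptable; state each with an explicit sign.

The stabilizer group can be generated by -XII, -IXI, -IIZ, among other valid generating sets.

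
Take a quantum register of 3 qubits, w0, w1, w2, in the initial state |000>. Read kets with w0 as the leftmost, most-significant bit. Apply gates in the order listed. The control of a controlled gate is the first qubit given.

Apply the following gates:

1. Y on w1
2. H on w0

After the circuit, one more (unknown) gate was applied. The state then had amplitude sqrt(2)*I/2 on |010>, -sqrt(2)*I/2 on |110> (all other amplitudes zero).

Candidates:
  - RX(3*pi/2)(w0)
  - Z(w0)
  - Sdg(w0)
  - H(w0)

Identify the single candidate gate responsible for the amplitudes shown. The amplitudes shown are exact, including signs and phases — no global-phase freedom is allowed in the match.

The applied gate was Z(w0).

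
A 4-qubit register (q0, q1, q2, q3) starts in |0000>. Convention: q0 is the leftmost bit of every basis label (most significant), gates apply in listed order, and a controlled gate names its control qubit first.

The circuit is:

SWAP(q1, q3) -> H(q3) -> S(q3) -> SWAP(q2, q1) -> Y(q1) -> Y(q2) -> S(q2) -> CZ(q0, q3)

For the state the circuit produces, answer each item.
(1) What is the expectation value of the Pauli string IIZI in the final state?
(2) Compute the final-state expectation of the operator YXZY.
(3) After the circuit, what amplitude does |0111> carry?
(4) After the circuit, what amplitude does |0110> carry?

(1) In the final state, IIZI has expectation -1.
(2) The expectation value of YXZY is 0.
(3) |0111> carries amplitude sqrt(2)/2 in the final state.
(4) |0110> carries amplitude -sqrt(2)*I/2 in the final state.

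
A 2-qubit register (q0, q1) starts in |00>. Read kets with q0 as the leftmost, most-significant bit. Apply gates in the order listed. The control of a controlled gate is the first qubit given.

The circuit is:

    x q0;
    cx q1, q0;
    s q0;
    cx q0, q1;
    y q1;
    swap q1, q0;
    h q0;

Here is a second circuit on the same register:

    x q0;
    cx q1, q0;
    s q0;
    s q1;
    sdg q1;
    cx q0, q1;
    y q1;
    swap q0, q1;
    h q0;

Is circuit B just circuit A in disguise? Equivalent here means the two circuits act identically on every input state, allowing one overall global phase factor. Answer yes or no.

Yes: on every input state the two circuits agree up to one overall phase factor.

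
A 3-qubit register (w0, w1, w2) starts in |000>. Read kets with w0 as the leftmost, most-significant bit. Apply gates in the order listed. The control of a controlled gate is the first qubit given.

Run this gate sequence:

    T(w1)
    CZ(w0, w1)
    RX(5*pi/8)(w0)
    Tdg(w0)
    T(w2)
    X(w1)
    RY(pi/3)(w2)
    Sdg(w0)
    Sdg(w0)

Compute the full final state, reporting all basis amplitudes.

The final amplitudes are 0 on |000>, 0 on |001>, sqrt(3)*cos(5*pi/16)/2 on |010>, cos(5*pi/16)/2 on |011>, 0 on |100>, 0 on |101>, sqrt(3)*exp(I*pi/4)*sin(5*pi/16)/2 on |110>, exp(I*pi/4)*sin(5*pi/16)/2 on |111>.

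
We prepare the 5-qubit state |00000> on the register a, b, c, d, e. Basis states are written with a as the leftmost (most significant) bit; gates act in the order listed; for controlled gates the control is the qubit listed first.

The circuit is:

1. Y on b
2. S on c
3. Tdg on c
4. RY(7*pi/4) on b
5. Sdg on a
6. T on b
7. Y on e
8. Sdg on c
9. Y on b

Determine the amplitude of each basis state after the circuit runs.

The resulting statevector has amplitude -sqrt(sqrt(2) + 2)*exp(3*I*pi/4)/2 on |00001>, I*sqrt(2 - sqrt(2))/2 on |01001>, and 0 on every other basis state.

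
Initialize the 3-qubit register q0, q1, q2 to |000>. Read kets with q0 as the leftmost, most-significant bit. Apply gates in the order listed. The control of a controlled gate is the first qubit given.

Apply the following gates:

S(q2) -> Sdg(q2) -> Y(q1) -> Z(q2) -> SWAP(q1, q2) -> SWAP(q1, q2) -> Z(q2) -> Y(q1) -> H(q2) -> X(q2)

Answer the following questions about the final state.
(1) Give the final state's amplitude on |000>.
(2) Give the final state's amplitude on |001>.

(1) The amplitude on |000> is sqrt(2)/2. Key observation: the block from step 3 through step 8 cancels to the identity and can be dropped.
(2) The amplitude on |001> is sqrt(2)/2.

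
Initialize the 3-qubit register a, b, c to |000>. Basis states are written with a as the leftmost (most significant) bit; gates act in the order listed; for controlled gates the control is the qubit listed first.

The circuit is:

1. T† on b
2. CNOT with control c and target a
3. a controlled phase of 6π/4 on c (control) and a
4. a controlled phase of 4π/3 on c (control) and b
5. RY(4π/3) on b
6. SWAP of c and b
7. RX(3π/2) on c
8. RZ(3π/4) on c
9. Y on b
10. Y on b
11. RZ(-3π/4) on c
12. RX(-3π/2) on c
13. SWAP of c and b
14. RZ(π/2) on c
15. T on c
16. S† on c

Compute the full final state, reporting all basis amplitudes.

After the circuit, the state carries amplitude exp(3*I*pi/4)/2 on |000>, -sqrt(3)*exp(3*I*pi/4)/2 on |010>, and 0 on every other basis state. Key observation: the block from step 6 through step 13 cancels to the identity and can be dropped.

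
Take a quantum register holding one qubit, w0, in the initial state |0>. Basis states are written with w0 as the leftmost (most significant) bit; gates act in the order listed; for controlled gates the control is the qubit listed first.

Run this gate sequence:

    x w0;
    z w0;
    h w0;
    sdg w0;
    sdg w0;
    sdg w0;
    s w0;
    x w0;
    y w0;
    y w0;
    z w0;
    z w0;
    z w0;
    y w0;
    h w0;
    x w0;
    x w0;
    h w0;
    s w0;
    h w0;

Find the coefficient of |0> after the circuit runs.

|0> carries amplitude 1/2 - I/2 in the final state. Key observation: gates 15-18 undo each other exactly, leaving only the rest of the circuit to track.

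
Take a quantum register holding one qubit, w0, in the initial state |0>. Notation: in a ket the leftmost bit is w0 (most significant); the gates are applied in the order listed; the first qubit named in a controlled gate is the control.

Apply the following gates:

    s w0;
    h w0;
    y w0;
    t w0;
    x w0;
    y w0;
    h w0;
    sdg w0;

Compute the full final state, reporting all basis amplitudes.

The final amplitudes are -1/2 - exp(I*pi/4)/2 on |0>, -exp(3*I*pi/4)/2 + I/2 on |1>.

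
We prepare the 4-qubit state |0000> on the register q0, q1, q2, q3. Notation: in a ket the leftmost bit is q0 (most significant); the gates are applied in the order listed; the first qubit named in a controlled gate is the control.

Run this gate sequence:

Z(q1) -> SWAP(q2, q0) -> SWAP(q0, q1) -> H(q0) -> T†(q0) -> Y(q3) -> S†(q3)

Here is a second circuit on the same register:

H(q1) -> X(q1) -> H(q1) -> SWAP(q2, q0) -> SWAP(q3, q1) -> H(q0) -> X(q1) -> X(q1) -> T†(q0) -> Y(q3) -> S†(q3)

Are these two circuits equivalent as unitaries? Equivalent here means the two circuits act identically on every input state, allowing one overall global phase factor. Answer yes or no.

No — the two circuits implement different unitaries, even allowing a global phase.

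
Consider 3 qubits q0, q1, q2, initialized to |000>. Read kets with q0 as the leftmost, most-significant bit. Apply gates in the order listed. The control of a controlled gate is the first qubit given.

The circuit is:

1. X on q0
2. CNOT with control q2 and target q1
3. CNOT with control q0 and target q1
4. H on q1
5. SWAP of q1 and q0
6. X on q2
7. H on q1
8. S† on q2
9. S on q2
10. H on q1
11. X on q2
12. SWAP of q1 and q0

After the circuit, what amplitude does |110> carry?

The amplitude on |110> is -sqrt(2)/2.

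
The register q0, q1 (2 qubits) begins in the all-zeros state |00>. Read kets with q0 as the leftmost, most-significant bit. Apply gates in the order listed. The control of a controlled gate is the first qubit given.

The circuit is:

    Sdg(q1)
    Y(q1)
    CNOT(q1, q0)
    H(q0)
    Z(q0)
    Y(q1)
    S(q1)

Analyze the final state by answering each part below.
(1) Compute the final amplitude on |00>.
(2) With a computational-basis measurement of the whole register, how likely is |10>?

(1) The final state's coefficient on |00> equals sqrt(2)/2.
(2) Outcome |10> occurs with probability 1/2.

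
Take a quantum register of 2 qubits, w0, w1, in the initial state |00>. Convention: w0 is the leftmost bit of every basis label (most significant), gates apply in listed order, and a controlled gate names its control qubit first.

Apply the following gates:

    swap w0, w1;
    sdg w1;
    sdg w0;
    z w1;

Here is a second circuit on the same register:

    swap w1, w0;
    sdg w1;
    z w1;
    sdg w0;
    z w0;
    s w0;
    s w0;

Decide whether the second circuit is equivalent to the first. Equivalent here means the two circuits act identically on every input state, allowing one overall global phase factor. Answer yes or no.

Yes — the two circuits implement the same unitary up to a global phase.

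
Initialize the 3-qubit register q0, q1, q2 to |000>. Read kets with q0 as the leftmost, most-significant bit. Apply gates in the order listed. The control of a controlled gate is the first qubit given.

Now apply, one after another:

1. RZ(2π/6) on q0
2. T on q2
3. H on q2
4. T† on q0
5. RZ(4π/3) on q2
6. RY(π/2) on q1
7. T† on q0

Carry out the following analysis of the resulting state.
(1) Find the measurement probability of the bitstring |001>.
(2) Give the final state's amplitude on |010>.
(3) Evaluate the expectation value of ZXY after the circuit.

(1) The probability of measuring |001> is 1/4.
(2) The amplitude on |010> is -exp(I*pi/6)/2.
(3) In the final state, ZXY has expectation -sqrt(3)/2.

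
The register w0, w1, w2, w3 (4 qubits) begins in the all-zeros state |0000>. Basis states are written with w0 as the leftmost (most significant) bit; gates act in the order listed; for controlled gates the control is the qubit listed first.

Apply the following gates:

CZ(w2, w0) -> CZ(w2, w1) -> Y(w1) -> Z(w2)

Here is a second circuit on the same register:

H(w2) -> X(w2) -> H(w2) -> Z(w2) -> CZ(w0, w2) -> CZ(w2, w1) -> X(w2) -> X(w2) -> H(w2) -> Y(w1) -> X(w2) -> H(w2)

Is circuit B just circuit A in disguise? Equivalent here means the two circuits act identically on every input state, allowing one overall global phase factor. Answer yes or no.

Yes, they are equivalent — the unitaries differ by at most a global phase.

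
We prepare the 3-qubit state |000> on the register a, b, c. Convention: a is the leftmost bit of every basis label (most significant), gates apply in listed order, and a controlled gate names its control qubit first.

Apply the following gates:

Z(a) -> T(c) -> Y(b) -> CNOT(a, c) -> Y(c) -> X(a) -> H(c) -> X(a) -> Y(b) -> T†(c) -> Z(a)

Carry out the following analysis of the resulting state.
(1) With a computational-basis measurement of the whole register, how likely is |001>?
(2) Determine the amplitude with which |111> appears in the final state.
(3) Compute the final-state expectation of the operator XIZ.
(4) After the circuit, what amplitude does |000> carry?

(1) The probability of measuring |001> is 1/2.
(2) The amplitude on |111> is 0.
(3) In the final state, XIZ has expectation 0.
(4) The final state's coefficient on |000> equals sqrt(2)*I/2.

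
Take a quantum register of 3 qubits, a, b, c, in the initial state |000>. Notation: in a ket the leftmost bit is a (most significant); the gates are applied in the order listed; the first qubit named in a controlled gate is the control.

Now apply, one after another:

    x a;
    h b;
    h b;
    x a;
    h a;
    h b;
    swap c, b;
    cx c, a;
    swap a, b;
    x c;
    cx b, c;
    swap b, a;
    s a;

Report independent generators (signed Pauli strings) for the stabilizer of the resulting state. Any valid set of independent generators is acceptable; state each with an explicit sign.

The final state is stabilized by the group generated by +YII, +IIX, +IZI; other independent generating sets are equally valid. Key observation: steps 1-4 multiply out to the identity, so the circuit reduces to the remaining gates.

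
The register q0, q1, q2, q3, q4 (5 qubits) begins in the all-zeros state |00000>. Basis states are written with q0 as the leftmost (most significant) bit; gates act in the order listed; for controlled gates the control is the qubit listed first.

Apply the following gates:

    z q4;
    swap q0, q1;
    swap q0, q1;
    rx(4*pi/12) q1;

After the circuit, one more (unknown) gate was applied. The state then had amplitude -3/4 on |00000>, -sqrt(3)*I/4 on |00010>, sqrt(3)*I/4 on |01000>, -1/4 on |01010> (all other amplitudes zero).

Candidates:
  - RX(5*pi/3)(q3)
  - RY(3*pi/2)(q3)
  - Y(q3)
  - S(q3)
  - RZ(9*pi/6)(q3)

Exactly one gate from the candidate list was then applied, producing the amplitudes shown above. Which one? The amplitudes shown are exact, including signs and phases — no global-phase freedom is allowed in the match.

The unique candidate consistent with the amplitudes is RX(5*pi/3)(q3). Key observation: steps 2-3 multiply out to the identity, so the circuit reduces to the remaining gates.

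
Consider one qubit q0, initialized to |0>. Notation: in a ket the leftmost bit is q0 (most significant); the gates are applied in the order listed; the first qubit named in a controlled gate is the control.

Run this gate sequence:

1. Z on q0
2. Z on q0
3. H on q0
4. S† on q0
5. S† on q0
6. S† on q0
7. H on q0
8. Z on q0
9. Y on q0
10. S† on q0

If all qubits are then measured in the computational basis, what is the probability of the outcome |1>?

The probability of measuring |1> is 1/2.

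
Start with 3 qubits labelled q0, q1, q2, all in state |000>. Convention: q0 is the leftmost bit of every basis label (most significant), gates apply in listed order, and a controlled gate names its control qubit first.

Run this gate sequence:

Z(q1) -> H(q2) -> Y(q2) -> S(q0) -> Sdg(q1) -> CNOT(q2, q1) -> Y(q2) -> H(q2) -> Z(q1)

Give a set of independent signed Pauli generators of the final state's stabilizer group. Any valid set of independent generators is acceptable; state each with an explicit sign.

One valid set of independent stabilizer generators is -IXZ, -IZX, +ZII (any independent generating set of the same group is equally correct).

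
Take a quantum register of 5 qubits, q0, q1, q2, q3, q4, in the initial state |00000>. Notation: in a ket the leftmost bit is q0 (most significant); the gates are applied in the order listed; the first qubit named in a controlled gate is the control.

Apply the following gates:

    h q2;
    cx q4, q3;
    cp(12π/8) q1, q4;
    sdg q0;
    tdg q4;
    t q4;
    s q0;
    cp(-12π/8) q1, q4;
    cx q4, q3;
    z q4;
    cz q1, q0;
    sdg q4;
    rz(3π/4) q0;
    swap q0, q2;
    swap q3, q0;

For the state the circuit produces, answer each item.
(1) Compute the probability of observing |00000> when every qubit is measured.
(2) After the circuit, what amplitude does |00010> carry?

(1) A full measurement returns |00000> with probability 1/2. Key observation: gates 2-9 undo each other exactly, leaving only the rest of the circuit to track.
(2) |00010> carries amplitude -sqrt(2)*exp(5*I*pi/8)/2 in the final state.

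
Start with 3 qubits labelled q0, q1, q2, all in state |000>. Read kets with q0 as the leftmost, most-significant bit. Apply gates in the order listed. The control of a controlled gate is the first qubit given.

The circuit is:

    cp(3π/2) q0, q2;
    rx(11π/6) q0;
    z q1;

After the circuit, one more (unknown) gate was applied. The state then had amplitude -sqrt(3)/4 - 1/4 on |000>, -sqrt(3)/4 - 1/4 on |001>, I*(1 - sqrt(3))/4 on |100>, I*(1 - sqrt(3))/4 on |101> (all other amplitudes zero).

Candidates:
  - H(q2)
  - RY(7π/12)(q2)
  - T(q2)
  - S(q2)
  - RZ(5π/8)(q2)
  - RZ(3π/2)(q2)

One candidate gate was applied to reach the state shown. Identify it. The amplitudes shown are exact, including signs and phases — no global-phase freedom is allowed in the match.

The applied gate was H(q2).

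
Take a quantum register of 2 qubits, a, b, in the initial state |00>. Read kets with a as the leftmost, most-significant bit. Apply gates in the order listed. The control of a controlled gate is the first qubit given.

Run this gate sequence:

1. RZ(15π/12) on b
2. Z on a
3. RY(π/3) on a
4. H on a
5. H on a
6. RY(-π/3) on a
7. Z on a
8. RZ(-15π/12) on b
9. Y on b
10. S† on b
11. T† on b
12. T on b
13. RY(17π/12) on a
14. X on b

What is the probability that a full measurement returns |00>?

Outcome |00> occurs with probability -sqrt(6)/8 + sqrt(2)/8 + 1/2.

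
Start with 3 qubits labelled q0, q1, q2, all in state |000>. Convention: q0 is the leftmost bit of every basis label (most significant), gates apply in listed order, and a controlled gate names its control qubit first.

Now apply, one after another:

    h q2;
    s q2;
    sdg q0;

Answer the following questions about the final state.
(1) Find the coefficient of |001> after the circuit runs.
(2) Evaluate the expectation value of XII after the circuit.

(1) |001> carries amplitude sqrt(2)*I/2 in the final state.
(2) The expectation value of XII is 0.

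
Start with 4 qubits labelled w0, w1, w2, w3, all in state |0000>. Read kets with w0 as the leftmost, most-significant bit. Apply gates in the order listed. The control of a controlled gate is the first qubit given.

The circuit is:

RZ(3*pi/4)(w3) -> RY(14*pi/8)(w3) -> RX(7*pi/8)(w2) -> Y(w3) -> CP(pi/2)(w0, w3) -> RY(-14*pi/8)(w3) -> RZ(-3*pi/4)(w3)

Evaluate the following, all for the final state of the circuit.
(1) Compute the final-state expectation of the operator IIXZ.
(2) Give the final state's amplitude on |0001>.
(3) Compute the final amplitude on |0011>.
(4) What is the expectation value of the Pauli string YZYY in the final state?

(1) In the final state, IIXZ has expectation 0.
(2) The amplitude on |0001> is -exp(3*I*pi/4)*sin(pi/16).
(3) |0011> carries amplitude -exp(I*pi/4)*cos(pi/16) in the final state.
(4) The observable YZYY averages to 0.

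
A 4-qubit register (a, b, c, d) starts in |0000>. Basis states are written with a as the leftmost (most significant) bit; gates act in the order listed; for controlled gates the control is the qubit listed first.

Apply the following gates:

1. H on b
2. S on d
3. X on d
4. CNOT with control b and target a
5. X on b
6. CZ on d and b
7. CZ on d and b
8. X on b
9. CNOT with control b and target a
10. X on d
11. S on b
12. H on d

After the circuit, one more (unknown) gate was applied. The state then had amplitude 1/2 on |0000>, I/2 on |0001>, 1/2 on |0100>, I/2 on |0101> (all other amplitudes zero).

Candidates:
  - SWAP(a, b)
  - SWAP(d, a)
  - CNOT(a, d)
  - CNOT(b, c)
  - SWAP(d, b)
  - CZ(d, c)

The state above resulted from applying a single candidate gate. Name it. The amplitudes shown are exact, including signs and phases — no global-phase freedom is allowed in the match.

The applied gate was SWAP(d, b). Key observation: the block from step 3 through step 10 cancels to the identity and can be dropped.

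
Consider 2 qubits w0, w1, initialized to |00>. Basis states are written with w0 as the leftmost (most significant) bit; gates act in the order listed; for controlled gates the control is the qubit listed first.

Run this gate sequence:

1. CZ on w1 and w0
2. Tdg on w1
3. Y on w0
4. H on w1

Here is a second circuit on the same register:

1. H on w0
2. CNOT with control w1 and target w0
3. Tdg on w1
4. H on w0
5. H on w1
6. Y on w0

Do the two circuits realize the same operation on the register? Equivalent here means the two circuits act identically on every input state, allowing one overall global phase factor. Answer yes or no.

Yes — the two circuits implement the same unitary up to a global phase.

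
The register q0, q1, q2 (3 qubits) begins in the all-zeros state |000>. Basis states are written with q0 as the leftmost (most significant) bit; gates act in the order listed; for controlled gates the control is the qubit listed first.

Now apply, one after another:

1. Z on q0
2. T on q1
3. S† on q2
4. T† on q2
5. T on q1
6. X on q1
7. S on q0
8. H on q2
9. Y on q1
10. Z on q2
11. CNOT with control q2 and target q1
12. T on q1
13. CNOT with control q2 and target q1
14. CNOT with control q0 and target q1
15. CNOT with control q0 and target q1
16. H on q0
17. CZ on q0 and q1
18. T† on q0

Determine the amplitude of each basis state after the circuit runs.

The final amplitudes are -I/2 on |000>, exp(3*I*pi/4)/2 on |001>, 0 on |010>, 0 on |011>, -exp(I*pi/4)/2 on |100>, I/2 on |101>, 0 on |110>, 0 on |111>.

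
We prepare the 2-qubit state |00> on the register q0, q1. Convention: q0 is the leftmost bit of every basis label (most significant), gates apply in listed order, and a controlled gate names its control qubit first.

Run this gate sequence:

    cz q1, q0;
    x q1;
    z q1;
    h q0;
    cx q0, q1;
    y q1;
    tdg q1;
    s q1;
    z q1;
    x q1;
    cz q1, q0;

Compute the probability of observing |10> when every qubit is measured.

A full measurement returns |10> with probability 1/2.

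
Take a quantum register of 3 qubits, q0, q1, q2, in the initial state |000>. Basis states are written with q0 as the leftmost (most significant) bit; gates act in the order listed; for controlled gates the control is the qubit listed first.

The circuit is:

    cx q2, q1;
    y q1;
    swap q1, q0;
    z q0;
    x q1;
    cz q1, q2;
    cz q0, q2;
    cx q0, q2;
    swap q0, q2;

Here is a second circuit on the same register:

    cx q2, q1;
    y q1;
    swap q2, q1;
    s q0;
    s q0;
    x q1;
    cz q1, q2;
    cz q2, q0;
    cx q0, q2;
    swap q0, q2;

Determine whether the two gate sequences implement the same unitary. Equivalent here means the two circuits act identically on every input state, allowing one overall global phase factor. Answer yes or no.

No — the two circuits implement different unitaries, even allowing a global phase.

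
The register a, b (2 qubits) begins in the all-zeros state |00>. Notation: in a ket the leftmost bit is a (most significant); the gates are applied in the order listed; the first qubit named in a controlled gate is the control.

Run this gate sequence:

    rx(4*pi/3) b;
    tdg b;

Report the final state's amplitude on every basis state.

After the circuit, the state carries amplitude -1/2 on |00>, -sqrt(3)*exp(I*pi/4)/2 on |01>, 0 on |10>, 0 on |11>.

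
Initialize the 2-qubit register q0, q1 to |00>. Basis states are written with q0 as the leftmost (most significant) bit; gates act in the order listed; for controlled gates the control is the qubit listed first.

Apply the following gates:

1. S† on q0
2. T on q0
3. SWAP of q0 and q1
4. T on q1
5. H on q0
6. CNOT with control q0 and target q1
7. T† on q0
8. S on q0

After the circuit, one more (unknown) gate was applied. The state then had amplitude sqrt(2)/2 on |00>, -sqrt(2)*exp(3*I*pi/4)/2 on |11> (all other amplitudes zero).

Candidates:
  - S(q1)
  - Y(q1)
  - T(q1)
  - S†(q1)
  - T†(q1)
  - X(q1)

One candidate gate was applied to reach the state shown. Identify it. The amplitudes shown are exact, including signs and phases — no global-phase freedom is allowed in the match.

The applied gate was S†(q1).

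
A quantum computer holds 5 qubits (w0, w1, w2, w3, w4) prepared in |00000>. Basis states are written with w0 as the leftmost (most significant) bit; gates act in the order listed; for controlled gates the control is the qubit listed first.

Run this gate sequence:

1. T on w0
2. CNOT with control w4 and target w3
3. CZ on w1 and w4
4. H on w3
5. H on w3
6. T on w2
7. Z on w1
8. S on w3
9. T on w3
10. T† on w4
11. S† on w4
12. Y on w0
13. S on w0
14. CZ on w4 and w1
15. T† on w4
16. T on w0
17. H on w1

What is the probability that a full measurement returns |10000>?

A full measurement returns |10000> with probability 1/2. Key observation: steps 4-5 multiply out to the identity, so the circuit reduces to the remaining gates.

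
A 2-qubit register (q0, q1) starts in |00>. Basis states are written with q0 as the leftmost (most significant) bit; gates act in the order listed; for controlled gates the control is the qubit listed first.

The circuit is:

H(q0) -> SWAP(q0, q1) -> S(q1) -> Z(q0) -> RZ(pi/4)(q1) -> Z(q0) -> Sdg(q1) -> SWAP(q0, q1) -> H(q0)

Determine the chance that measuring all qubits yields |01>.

A full measurement returns |01> with probability 0.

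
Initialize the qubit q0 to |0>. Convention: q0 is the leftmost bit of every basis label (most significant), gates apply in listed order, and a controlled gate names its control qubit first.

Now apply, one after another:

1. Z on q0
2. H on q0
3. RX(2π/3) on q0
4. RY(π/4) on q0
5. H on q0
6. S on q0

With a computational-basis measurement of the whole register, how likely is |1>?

Outcome |1> occurs with probability 1/2 - sqrt(2)/4.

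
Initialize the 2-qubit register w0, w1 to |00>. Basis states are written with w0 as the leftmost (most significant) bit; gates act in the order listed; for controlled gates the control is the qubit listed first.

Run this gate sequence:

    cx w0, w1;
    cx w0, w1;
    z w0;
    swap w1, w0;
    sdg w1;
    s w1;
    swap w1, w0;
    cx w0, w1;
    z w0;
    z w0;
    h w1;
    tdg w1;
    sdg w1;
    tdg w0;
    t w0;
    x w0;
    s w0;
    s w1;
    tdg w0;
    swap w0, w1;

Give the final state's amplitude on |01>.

The amplitude on |01> is sqrt(2)*exp(I*pi/4)/2. Key observation: steps 4-7 multiply out to the identity, so the circuit reduces to the remaining gates.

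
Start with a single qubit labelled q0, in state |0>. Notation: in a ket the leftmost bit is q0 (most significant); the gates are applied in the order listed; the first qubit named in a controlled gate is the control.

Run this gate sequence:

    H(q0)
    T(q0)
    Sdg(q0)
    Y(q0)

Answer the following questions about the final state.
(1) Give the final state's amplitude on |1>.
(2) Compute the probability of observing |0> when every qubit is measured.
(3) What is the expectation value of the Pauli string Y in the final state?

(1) The final state's coefficient on |1> equals sqrt(2)*I/2.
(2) The probability of measuring |0> is 1/2.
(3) The expectation value of Y is -sqrt(2)/2.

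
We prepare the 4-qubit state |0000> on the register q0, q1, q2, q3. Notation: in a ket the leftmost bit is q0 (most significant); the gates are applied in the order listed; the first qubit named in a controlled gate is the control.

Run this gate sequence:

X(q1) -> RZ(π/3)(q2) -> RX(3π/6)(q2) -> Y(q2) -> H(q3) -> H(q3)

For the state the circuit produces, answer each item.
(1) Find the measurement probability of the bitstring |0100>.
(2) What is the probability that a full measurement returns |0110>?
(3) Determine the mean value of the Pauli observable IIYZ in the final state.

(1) A full measurement returns |0100> with probability 1/2.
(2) Outcome |0110> occurs with probability 1/2.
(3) In the final state, IIYZ has expectation -1.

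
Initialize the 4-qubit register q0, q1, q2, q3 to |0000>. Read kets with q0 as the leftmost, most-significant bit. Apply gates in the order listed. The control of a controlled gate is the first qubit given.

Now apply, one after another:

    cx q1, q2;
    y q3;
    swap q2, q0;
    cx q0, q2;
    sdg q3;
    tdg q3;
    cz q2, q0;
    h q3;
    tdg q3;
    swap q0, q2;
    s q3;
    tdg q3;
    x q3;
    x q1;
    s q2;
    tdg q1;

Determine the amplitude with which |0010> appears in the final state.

The final state's coefficient on |0010> equals 0.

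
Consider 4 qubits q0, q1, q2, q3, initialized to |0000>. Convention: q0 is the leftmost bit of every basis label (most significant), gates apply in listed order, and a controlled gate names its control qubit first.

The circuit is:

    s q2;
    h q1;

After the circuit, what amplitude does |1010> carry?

The amplitude on |1010> is 0.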